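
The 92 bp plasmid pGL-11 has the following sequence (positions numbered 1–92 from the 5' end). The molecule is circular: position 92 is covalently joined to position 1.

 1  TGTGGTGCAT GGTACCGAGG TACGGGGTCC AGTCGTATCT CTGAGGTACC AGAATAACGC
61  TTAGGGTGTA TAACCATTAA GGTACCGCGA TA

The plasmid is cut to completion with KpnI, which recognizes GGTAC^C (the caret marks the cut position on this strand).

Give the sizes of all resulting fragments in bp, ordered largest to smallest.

36, 34, 22 bp

KpnI sites (GGTACC) start at positions 11, 45, 81.
KpnI cuts after base 5 of each site (before the last base), so after positions 15, 49, 85.
Circular molecule, 3 cuts → 3 fragments:
  16–49 → 34 bp
  50–85 → 36 bp
  86–92 then 1–15 → 7 + 15 = 22 bp
Sorted largest to smallest: 36, 34, 22 bp.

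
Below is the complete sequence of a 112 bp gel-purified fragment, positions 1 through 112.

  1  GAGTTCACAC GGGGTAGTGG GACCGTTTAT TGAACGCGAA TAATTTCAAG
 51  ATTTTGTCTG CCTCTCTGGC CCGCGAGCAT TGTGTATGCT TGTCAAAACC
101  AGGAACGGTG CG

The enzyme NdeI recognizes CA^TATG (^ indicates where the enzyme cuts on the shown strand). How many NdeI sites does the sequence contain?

0

No occurrence of CATATG is present in the sequence.
NdeI does not cut: 0 sites.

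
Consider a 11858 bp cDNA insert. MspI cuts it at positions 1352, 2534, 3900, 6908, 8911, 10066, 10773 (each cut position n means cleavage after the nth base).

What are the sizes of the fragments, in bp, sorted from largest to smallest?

3008, 2003, 1366, 1352, 1182, 1155, 1085, 707 bp

Linear molecule, 7 cuts → 8 fragments:
  1352 − 0 = 1352 bp
  2534 − 1352 = 1182 bp
  3900 − 2534 = 1366 bp
  6908 − 3900 = 3008 bp
  8911 − 6908 = 2003 bp
  10066 − 8911 = 1155 bp
  10773 − 10066 = 707 bp
  11858 − 10773 = 1085 bp
Sorted largest to smallest: 3008, 2003, 1366, 1352, 1182, 1155, 1085, 707 bp.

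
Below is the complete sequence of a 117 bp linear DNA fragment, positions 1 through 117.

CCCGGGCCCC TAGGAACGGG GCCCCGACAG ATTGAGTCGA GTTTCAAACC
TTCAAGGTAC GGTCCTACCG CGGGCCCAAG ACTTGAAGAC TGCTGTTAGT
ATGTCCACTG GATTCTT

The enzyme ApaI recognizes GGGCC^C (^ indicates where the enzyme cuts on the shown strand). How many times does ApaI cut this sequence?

GGGCCC occurs starting at positions 4, 19, 72.
ApaI cuts at 3 sites.

3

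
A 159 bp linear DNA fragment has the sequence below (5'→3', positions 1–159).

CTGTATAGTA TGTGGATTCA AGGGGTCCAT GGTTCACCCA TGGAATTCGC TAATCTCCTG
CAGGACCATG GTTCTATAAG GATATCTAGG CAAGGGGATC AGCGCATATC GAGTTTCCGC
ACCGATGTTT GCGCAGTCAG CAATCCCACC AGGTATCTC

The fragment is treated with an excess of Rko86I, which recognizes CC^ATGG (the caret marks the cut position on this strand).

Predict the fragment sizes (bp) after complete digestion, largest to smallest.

Rko86I sites (CCATGG) start at positions 27, 38, 66.
Rko86I cuts after base 2 of each site, so after positions 28, 39, 67.
Linear molecule, 3 cuts → 4 fragments:
  1–28 → 28 bp
  29–39 → 11 bp
  40–67 → 28 bp
  68–159 → 92 bp
Sorted largest to smallest: 92, 28, 28, 11 bp.

92, 28, 28, 11 bp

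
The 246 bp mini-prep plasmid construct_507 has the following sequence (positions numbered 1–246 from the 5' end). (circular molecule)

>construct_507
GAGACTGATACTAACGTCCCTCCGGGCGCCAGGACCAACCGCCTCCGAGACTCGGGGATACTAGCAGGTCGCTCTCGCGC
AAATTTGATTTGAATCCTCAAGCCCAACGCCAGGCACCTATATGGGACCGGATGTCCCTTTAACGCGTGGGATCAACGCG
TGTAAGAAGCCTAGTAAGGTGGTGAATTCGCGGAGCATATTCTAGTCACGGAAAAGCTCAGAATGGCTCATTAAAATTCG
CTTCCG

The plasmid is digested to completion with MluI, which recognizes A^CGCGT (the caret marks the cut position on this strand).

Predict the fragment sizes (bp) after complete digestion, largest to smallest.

233, 13 bp

MluI sites (ACGCGT) start at positions 143, 156.
MluI cuts after the first base of each site, so after positions 143, 156.
Circular molecule, 2 cuts → 2 fragments:
  144–156 → 13 bp
  157–246 then 1–143 → 90 + 143 = 233 bp
Sorted largest to smallest: 233, 13 bp.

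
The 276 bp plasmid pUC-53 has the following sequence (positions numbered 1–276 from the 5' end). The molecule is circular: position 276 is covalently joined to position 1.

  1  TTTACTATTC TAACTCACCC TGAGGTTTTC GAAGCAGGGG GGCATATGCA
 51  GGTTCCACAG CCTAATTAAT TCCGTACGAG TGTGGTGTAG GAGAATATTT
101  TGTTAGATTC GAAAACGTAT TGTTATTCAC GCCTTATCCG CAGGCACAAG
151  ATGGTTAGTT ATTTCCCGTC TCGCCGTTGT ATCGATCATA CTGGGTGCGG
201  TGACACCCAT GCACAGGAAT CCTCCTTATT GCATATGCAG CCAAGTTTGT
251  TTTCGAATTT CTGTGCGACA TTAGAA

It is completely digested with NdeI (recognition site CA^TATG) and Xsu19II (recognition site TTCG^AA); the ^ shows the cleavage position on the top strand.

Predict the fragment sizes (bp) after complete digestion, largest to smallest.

122, 67, 52, 22, 13 bp

NdeI sites (CATATG) start at positions 43, 232.
NdeI cuts after base 2 of each site, so after positions 44, 233.
Xsu19II sites (TTCGAA) start at positions 28, 108, 252.
Xsu19II cuts after base 4 of each site, so after positions 31, 111, 255.
Combined cut positions: 31, 44, 111, 233, 255.
Circular molecule, 5 cuts → 5 fragments:
  32–44 → 13 bp
  45–111 → 67 bp
  112–233 → 122 bp
  234–255 → 22 bp
  256–276 then 1–31 → 21 + 31 = 52 bp
Sorted largest to smallest: 122, 67, 52, 22, 13 bp.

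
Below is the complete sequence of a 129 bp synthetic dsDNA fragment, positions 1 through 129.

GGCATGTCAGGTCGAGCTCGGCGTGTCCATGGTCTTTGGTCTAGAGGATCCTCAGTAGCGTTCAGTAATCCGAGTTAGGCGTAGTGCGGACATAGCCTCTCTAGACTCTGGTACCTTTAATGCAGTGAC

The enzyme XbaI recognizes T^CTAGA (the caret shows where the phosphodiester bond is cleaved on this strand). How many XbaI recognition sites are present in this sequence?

2

TCTAGA occurs starting at positions 40, 100.
XbaI cuts at 2 sites.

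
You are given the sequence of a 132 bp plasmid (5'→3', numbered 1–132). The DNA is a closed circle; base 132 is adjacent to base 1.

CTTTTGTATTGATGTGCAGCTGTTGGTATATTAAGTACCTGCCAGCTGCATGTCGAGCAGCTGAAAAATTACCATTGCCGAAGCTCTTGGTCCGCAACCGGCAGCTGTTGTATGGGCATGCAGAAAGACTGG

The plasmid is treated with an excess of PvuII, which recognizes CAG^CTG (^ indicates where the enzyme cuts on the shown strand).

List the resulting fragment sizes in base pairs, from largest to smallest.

PvuII sites (CAGCTG) start at positions 17, 43, 58, 102.
PvuII cuts after base 3 of each site, so after positions 19, 45, 60, 104.
Circular molecule, 4 cuts → 4 fragments:
  20–45 → 26 bp
  46–60 → 15 bp
  61–104 → 44 bp
  105–132 then 1–19 → 28 + 19 = 47 bp
Sorted largest to smallest: 47, 44, 26, 15 bp.

47, 44, 26, 15 bp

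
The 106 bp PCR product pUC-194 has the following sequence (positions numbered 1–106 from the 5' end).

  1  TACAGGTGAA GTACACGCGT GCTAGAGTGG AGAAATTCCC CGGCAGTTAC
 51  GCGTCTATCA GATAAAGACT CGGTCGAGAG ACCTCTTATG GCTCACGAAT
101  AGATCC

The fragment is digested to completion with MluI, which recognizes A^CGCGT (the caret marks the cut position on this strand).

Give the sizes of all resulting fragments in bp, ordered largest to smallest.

57, 34, 15 bp

MluI sites (ACGCGT) start at positions 15, 49.
MluI cuts after the first base of each site, so after positions 15, 49.
Linear molecule, 2 cuts → 3 fragments:
  1–15 → 15 bp
  16–49 → 34 bp
  50–106 → 57 bp
Sorted largest to smallest: 57, 34, 15 bp.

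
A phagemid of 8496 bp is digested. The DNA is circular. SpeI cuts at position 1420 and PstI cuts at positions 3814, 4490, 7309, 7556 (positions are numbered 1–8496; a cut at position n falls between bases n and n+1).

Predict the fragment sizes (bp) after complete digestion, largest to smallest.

Combined cut positions (sorted): 1420, 3814, 4490, 7309, 7556.
Circular molecule, 5 cuts → 5 fragments:
  3814 − 1420 = 2394 bp
  4490 − 3814 = 676 bp
  7309 − 4490 = 2819 bp
  7556 − 7309 = 247 bp
  wrap: 8496 − 7556 + 1420 = 2360 bp
Sorted largest to smallest: 2819, 2394, 2360, 676, 247 bp.

2819, 2394, 2360, 676, 247 bp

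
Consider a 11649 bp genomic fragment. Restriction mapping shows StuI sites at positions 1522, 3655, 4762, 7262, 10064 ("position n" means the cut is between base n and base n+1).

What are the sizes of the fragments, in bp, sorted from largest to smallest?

2802, 2500, 2133, 1585, 1522, 1107 bp

Linear molecule, 5 cuts → 6 fragments:
  1522 − 0 = 1522 bp
  3655 − 1522 = 2133 bp
  4762 − 3655 = 1107 bp
  7262 − 4762 = 2500 bp
  10064 − 7262 = 2802 bp
  11649 − 10064 = 1585 bp
Sorted largest to smallest: 2802, 2500, 2133, 1585, 1522, 1107 bp.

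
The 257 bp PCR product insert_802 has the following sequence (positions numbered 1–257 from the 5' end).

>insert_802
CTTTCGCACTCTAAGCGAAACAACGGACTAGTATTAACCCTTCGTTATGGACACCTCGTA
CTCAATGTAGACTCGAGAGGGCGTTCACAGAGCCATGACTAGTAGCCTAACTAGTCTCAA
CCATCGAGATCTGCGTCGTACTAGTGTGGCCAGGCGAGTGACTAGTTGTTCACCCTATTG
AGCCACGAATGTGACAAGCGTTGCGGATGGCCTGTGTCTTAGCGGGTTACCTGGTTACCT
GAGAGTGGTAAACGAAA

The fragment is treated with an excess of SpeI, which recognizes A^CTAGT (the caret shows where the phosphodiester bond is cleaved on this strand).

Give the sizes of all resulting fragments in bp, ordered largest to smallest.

SpeI sites (ACTAGT) start at positions 27, 98, 110, 140, 161.
SpeI cuts after the first base of each site, so after positions 27, 98, 110, 140, 161.
Linear molecule, 5 cuts → 6 fragments:
  1–27 → 27 bp
  28–98 → 71 bp
  99–110 → 12 bp
  111–140 → 30 bp
  141–161 → 21 bp
  162–257 → 96 bp
Sorted largest to smallest: 96, 71, 30, 27, 21, 12 bp.

96, 71, 30, 27, 21, 12 bp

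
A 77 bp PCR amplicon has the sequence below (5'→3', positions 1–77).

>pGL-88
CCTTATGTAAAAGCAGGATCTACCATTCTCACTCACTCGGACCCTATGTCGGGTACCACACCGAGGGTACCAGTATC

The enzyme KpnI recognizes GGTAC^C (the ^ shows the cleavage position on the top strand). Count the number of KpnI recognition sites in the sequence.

GGTACC occurs starting at positions 52, 66.
KpnI cuts at 2 sites.

2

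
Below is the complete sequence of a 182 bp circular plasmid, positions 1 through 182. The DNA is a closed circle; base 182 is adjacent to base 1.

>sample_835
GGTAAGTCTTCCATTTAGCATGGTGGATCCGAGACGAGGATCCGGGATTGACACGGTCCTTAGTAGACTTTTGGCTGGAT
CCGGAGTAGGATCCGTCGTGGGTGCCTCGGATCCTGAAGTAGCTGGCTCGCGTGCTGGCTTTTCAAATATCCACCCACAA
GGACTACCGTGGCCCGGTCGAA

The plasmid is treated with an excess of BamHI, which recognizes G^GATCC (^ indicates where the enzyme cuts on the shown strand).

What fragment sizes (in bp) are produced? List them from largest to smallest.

98, 39, 20, 13, 12 bp

BamHI sites (GGATCC) start at positions 25, 38, 77, 89, 109.
BamHI cuts after the first base of each site, so after positions 25, 38, 77, 89, 109.
Circular molecule, 5 cuts → 5 fragments:
  26–38 → 13 bp
  39–77 → 39 bp
  78–89 → 12 bp
  90–109 → 20 bp
  110–182 then 1–25 → 73 + 25 = 98 bp
Sorted largest to smallest: 98, 39, 20, 13, 12 bp.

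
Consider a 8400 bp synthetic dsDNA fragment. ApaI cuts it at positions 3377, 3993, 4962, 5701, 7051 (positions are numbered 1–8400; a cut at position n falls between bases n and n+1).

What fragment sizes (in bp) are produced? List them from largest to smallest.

3377, 1350, 1349, 969, 739, 616 bp

Linear molecule, 5 cuts → 6 fragments:
  3377 − 0 = 3377 bp
  3993 − 3377 = 616 bp
  4962 − 3993 = 969 bp
  5701 − 4962 = 739 bp
  7051 − 5701 = 1350 bp
  8400 − 7051 = 1349 bp
Sorted largest to smallest: 3377, 1350, 1349, 969, 739, 616 bp.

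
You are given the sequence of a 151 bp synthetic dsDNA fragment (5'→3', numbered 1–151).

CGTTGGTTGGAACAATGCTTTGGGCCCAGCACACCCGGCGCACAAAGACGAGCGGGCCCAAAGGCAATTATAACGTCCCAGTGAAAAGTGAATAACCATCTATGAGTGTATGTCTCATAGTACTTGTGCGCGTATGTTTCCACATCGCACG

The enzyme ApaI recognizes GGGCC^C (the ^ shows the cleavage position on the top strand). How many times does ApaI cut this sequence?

2

GGGCCC occurs starting at positions 22, 54.
ApaI cuts at 2 sites.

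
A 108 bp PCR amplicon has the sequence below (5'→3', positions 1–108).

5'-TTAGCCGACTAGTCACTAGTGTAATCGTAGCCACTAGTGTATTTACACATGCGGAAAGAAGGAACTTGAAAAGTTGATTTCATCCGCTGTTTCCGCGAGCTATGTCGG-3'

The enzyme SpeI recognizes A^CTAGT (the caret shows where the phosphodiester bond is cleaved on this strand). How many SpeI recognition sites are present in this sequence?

3

ACTAGT occurs starting at positions 8, 15, 33.
SpeI cuts at 3 sites.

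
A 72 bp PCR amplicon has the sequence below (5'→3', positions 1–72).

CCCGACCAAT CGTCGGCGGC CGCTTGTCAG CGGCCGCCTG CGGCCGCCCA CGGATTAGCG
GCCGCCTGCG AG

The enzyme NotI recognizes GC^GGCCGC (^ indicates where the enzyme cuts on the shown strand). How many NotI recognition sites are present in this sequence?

4

GCGGCCGC occurs starting at positions 16, 30, 40, 58.
NotI cuts at 4 sites.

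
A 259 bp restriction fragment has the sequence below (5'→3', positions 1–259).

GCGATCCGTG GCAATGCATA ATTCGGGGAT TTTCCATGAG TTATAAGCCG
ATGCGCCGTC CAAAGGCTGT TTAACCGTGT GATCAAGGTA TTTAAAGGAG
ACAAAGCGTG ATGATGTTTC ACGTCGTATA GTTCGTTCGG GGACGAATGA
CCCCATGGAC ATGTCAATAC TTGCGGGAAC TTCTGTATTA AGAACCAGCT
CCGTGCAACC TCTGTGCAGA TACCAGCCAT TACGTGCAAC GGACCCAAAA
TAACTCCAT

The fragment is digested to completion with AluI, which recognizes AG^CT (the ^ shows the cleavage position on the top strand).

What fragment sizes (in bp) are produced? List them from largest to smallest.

The AluI site (AGCT) starts at position 197.
AluI cuts after base 2 of each site, so after position 198.
Linear molecule, 1 cut → 2 fragments:
  1–198 → 198 bp
  199–259 → 61 bp
Sorted largest to smallest: 198, 61 bp.

198, 61 bp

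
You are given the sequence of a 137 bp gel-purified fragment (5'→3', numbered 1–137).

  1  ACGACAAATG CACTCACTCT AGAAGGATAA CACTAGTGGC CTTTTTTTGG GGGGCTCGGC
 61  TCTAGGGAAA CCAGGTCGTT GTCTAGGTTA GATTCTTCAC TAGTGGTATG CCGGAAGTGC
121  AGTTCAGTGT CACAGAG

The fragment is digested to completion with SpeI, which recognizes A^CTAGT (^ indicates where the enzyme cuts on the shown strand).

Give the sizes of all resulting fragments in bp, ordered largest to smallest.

67, 38, 32 bp

SpeI sites (ACTAGT) start at positions 32, 99.
SpeI cuts after the first base of each site, so after positions 32, 99.
Linear molecule, 2 cuts → 3 fragments:
  1–32 → 32 bp
  33–99 → 67 bp
  100–137 → 38 bp
Sorted largest to smallest: 67, 38, 32 bp.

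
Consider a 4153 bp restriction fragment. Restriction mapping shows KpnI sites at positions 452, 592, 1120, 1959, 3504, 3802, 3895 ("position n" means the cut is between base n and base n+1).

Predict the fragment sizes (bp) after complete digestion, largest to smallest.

1545, 839, 528, 452, 298, 258, 140, 93 bp

Linear molecule, 7 cuts → 8 fragments:
  452 − 0 = 452 bp
  592 − 452 = 140 bp
  1120 − 592 = 528 bp
  1959 − 1120 = 839 bp
  3504 − 1959 = 1545 bp
  3802 − 3504 = 298 bp
  3895 − 3802 = 93 bp
  4153 − 3895 = 258 bp
Sorted largest to smallest: 1545, 839, 528, 452, 298, 258, 140, 93 bp.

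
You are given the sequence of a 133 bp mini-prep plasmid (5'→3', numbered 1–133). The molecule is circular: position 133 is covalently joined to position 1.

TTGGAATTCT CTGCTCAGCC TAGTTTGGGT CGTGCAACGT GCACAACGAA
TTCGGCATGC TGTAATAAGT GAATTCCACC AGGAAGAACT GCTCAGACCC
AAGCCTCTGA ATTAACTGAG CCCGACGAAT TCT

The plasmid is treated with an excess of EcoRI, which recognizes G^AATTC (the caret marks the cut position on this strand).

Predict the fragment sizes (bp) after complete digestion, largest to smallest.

56, 44, 23, 10 bp

EcoRI sites (GAATTC) start at positions 4, 48, 71, 127.
EcoRI cuts after the first base of each site, so after positions 4, 48, 71, 127.
Circular molecule, 4 cuts → 4 fragments:
  5–48 → 44 bp
  49–71 → 23 bp
  72–127 → 56 bp
  128–133 then 1–4 → 6 + 4 = 10 bp
Sorted largest to smallest: 56, 44, 23, 10 bp.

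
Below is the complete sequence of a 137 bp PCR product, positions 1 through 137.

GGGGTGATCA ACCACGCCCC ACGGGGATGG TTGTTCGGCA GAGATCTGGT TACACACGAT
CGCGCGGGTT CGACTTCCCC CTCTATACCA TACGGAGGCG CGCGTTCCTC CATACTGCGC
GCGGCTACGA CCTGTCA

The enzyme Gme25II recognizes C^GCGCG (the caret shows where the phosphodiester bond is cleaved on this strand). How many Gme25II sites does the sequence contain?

CGCGCG occurs starting at positions 61, 99, 118.
Gme25II cuts at 3 sites.

3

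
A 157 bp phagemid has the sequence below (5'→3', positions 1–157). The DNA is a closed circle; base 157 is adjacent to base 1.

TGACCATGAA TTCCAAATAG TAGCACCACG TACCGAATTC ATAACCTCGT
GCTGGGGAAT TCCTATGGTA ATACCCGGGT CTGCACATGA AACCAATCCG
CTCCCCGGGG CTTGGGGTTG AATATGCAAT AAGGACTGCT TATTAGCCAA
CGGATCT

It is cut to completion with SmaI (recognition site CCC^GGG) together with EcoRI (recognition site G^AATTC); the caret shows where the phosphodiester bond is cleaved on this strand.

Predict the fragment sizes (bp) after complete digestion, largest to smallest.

SmaI sites (CCCGGG) start at positions 74, 104.
SmaI cuts after base 3 of each site, so after positions 76, 106.
EcoRI sites (GAATTC) start at positions 8, 35, 57.
EcoRI cuts after the first base of each site, so after positions 8, 35, 57.
Combined cut positions: 8, 35, 57, 76, 106.
Circular molecule, 5 cuts → 5 fragments:
  9–35 → 27 bp
  36–57 → 22 bp
  58–76 → 19 bp
  77–106 → 30 bp
  107–157 then 1–8 → 51 + 8 = 59 bp
Sorted largest to smallest: 59, 30, 27, 22, 19 bp.

59, 30, 27, 22, 19 bp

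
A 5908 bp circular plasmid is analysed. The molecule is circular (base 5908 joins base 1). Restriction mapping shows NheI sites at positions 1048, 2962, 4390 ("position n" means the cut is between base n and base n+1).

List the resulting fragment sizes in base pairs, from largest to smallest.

2566, 1914, 1428 bp

Circular molecule, 3 cuts → 3 fragments:
  2962 − 1048 = 1914 bp
  4390 − 2962 = 1428 bp
  wrap: 5908 − 4390 + 1048 = 2566 bp
Sorted largest to smallest: 2566, 1914, 1428 bp.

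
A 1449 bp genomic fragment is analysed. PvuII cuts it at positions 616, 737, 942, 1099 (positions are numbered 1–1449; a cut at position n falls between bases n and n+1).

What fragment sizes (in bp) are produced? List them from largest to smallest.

Linear molecule, 4 cuts → 5 fragments:
  616 − 0 = 616 bp
  737 − 616 = 121 bp
  942 − 737 = 205 bp
  1099 − 942 = 157 bp
  1449 − 1099 = 350 bp
Sorted largest to smallest: 616, 350, 205, 157, 121 bp.

616, 350, 205, 157, 121 bp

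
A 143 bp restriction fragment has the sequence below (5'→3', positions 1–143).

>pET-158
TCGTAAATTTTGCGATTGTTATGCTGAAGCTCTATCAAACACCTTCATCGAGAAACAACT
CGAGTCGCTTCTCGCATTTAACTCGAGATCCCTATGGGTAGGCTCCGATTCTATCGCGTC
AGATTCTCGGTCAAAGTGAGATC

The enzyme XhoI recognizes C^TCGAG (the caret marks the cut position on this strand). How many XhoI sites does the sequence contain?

CTCGAG occurs starting at positions 59, 82.
XhoI cuts at 2 sites.

2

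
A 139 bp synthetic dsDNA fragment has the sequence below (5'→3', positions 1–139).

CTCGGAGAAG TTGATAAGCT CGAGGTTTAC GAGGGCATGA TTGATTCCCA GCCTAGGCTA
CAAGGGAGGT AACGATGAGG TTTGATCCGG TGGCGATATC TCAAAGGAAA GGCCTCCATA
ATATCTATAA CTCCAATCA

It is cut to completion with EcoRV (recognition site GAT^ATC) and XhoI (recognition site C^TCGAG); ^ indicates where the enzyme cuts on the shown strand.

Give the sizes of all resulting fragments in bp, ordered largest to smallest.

78, 42, 19 bp

The EcoRV site (GATATC) starts at position 95.
EcoRV cuts after base 3 of each site, so after position 97.
The XhoI site (CTCGAG) starts at position 19.
XhoI cuts after the first base of each site, so after position 19.
Combined cut positions: 19, 97.
Linear molecule, 2 cuts → 3 fragments:
  1–19 → 19 bp
  20–97 → 78 bp
  98–139 → 42 bp
Sorted largest to smallest: 78, 42, 19 bp.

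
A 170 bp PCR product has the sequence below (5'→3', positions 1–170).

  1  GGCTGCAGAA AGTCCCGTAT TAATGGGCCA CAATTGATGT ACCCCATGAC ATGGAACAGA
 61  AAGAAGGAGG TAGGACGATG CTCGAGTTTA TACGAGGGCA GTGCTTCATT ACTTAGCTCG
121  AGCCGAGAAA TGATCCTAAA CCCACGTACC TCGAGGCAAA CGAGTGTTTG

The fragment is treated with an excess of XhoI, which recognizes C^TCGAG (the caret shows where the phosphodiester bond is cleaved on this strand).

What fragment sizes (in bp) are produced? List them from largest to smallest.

XhoI sites (CTCGAG) start at positions 81, 117, 150.
XhoI cuts after the first base of each site, so after positions 81, 117, 150.
Linear molecule, 3 cuts → 4 fragments:
  1–81 → 81 bp
  82–117 → 36 bp
  118–150 → 33 bp
  151–170 → 20 bp
Sorted largest to smallest: 81, 36, 33, 20 bp.

81, 36, 33, 20 bp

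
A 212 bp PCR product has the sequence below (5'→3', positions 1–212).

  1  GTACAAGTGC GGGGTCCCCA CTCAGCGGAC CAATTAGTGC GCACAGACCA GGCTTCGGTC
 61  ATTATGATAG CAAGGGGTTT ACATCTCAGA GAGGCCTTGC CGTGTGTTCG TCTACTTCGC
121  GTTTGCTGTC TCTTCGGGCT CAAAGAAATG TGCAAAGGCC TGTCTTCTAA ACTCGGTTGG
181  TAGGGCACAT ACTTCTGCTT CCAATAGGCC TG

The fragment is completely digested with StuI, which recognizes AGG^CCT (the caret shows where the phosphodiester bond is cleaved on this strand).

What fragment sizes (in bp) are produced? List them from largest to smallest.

94, 64, 50, 4 bp

StuI sites (AGGCCT) start at positions 92, 156, 206.
StuI cuts after base 3 of each site, so after positions 94, 158, 208.
Linear molecule, 3 cuts → 4 fragments:
  1–94 → 94 bp
  95–158 → 64 bp
  159–208 → 50 bp
  209–212 → 4 bp
Sorted largest to smallest: 94, 64, 50, 4 bp.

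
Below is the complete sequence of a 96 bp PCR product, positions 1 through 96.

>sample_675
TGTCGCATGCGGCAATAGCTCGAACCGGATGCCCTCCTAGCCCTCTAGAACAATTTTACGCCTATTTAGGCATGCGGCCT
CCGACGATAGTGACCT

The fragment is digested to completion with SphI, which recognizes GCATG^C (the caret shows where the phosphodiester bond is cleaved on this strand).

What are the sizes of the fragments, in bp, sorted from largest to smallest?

65, 22, 9 bp

SphI sites (GCATGC) start at positions 5, 70.
SphI cuts after base 5 of each site (before the last base), so after positions 9, 74.
Linear molecule, 2 cuts → 3 fragments:
  1–9 → 9 bp
  10–74 → 65 bp
  75–96 → 22 bp
Sorted largest to smallest: 65, 22, 9 bp.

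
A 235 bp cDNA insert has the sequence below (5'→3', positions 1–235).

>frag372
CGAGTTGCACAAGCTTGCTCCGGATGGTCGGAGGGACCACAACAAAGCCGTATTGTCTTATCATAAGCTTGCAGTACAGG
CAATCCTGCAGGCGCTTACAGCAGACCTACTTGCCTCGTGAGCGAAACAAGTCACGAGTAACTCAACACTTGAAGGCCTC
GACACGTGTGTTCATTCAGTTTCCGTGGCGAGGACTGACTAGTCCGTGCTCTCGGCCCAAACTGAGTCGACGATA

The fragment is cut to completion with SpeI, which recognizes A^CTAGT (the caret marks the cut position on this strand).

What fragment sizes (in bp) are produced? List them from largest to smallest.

198, 37 bp

The SpeI site (ACTAGT) starts at position 198.
SpeI cuts after the first base of each site, so after position 198.
Linear molecule, 1 cut → 2 fragments:
  1–198 → 198 bp
  199–235 → 37 bp
Sorted largest to smallest: 198, 37 bp.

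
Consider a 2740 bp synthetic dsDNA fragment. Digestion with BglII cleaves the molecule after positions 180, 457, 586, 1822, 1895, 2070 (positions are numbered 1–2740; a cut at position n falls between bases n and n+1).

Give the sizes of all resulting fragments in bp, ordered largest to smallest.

Linear molecule, 6 cuts → 7 fragments:
  180 − 0 = 180 bp
  457 − 180 = 277 bp
  586 − 457 = 129 bp
  1822 − 586 = 1236 bp
  1895 − 1822 = 73 bp
  2070 − 1895 = 175 bp
  2740 − 2070 = 670 bp
Sorted largest to smallest: 1236, 670, 277, 180, 175, 129, 73 bp.

1236, 670, 277, 180, 175, 129, 73 bp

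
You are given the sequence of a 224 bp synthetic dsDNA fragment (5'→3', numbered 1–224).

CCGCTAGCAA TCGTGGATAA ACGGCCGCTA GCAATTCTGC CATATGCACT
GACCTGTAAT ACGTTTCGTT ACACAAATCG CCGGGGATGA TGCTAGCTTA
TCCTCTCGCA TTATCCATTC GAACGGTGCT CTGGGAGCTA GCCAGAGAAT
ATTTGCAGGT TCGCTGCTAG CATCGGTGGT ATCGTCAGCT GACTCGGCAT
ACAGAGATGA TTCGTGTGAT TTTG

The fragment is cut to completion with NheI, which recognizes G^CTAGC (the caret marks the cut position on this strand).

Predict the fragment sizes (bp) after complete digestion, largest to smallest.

65, 58, 45, 29, 24, 3 bp

NheI sites (GCTAGC) start at positions 3, 27, 92, 137, 166.
NheI cuts after the first base of each site, so after positions 3, 27, 92, 137, 166.
Linear molecule, 5 cuts → 6 fragments:
  1–3 → 3 bp
  4–27 → 24 bp
  28–92 → 65 bp
  93–137 → 45 bp
  138–166 → 29 bp
  167–224 → 58 bp
Sorted largest to smallest: 65, 58, 45, 29, 24, 3 bp.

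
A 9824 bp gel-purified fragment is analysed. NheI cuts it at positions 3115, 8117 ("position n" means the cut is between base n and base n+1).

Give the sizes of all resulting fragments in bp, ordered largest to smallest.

Linear molecule, 2 cuts → 3 fragments:
  3115 − 0 = 3115 bp
  8117 − 3115 = 5002 bp
  9824 − 8117 = 1707 bp
Sorted largest to smallest: 5002, 3115, 1707 bp.

5002, 3115, 1707 bp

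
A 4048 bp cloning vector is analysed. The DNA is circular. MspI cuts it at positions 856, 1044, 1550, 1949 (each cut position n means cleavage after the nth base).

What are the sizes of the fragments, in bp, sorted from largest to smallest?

2955, 506, 399, 188 bp

Circular molecule, 4 cuts → 4 fragments:
  1044 − 856 = 188 bp
  1550 − 1044 = 506 bp
  1949 − 1550 = 399 bp
  wrap: 4048 − 1949 + 856 = 2955 bp
Sorted largest to smallest: 2955, 506, 399, 188 bp.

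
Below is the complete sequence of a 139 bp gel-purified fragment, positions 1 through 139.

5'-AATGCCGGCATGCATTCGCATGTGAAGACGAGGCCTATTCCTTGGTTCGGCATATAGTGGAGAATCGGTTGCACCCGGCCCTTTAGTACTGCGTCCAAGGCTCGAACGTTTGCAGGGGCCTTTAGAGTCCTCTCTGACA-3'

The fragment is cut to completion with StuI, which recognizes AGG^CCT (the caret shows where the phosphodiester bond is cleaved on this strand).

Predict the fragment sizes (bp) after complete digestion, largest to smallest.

The StuI site (AGGCCT) starts at position 31.
StuI cuts after base 3 of each site, so after position 33.
Linear molecule, 1 cut → 2 fragments:
  1–33 → 33 bp
  34–139 → 106 bp
Sorted largest to smallest: 106, 33 bp.

106, 33 bp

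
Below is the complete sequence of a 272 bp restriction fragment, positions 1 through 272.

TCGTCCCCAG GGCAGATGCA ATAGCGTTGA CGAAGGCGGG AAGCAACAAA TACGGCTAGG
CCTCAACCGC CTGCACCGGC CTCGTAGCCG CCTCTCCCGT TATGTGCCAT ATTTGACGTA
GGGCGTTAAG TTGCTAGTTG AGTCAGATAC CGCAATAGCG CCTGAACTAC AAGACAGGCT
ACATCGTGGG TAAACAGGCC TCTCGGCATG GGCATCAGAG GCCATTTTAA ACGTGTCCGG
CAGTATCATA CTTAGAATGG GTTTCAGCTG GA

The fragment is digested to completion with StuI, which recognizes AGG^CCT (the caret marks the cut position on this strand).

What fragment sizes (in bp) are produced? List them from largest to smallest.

StuI sites (AGGCCT) start at positions 58, 196.
StuI cuts after base 3 of each site, so after positions 60, 198.
Linear molecule, 2 cuts → 3 fragments:
  1–60 → 60 bp
  61–198 → 138 bp
  199–272 → 74 bp
Sorted largest to smallest: 138, 74, 60 bp.

138, 74, 60 bp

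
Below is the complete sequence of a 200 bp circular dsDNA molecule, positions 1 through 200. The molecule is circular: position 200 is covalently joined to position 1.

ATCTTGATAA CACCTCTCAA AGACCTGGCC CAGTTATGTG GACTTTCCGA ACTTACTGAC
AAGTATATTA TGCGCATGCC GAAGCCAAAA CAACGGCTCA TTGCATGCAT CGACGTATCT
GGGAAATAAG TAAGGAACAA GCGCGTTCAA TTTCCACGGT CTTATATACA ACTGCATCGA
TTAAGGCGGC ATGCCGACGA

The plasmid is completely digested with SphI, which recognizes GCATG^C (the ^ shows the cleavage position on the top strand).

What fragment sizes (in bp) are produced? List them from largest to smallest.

86, 85, 29 bp

SphI sites (GCATGC) start at positions 74, 103, 189.
SphI cuts after base 5 of each site (before the last base), so after positions 78, 107, 193.
Circular molecule, 3 cuts → 3 fragments:
  79–107 → 29 bp
  108–193 → 86 bp
  194–200 then 1–78 → 7 + 78 = 85 bp
Sorted largest to smallest: 86, 85, 29 bp.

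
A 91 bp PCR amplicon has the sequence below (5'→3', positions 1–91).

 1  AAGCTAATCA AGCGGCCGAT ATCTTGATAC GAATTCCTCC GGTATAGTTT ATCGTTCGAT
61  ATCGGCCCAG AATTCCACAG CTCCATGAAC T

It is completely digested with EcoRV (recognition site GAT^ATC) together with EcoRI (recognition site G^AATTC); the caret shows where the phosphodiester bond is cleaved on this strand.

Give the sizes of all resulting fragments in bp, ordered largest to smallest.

29, 21, 20, 11, 10 bp

EcoRV sites (GATATC) start at positions 18, 58.
EcoRV cuts after base 3 of each site, so after positions 20, 60.
EcoRI sites (GAATTC) start at positions 31, 70.
EcoRI cuts after the first base of each site, so after positions 31, 70.
Combined cut positions: 20, 31, 60, 70.
Linear molecule, 4 cuts → 5 fragments:
  1–20 → 20 bp
  21–31 → 11 bp
  32–60 → 29 bp
  61–70 → 10 bp
  71–91 → 21 bp
Sorted largest to smallest: 29, 21, 20, 11, 10 bp.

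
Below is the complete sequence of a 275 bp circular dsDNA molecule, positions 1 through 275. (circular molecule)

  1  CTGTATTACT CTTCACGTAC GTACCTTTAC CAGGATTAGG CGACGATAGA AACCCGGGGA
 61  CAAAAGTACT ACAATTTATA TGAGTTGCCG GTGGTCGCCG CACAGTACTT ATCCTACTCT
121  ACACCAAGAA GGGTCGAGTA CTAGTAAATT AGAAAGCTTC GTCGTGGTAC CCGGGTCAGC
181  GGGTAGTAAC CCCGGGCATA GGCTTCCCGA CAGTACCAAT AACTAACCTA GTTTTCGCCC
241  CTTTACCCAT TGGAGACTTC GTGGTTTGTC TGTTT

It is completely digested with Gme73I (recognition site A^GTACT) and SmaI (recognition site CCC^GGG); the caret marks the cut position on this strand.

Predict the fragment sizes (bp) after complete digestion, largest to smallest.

137, 39, 35, 33, 21, 10 bp

Gme73I sites (AGTACT) start at positions 65, 104, 137.
Gme73I cuts after the first base of each site, so after positions 65, 104, 137.
SmaI sites (CCCGGG) start at positions 53, 170, 191.
SmaI cuts after base 3 of each site, so after positions 55, 172, 193.
Combined cut positions: 55, 65, 104, 137, 172, 193.
Circular molecule, 6 cuts → 6 fragments:
  56–65 → 10 bp
  66–104 → 39 bp
  105–137 → 33 bp
  138–172 → 35 bp
  173–193 → 21 bp
  194–275 then 1–55 → 82 + 55 = 137 bp
Sorted largest to smallest: 137, 39, 35, 33, 21, 10 bp.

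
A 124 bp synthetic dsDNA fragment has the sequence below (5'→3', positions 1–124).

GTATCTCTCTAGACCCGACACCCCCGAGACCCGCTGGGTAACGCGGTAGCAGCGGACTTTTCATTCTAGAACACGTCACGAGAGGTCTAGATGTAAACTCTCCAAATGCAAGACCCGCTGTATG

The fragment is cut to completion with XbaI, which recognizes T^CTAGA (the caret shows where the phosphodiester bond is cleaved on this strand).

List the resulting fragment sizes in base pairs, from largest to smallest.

XbaI sites (TCTAGA) start at positions 8, 65, 86.
XbaI cuts after the first base of each site, so after positions 8, 65, 86.
Linear molecule, 3 cuts → 4 fragments:
  1–8 → 8 bp
  9–65 → 57 bp
  66–86 → 21 bp
  87–124 → 38 bp
Sorted largest to smallest: 57, 38, 21, 8 bp.

57, 38, 21, 8 bp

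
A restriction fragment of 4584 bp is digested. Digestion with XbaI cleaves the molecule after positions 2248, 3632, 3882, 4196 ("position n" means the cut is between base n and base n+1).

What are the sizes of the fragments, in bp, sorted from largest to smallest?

Linear molecule, 4 cuts → 5 fragments:
  2248 − 0 = 2248 bp
  3632 − 2248 = 1384 bp
  3882 − 3632 = 250 bp
  4196 − 3882 = 314 bp
  4584 − 4196 = 388 bp
Sorted largest to smallest: 2248, 1384, 388, 314, 250 bp.

2248, 1384, 388, 314, 250 bp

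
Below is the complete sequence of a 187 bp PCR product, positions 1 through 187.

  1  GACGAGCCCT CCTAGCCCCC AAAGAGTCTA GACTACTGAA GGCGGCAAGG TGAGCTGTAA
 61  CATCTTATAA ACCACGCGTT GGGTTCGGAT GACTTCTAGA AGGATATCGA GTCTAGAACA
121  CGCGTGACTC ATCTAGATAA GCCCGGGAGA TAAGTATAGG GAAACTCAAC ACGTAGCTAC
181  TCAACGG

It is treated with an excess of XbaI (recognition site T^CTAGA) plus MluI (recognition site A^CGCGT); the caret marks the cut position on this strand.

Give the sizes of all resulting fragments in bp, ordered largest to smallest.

XbaI sites (TCTAGA) start at positions 27, 95, 112, 132.
XbaI cuts after the first base of each site, so after positions 27, 95, 112, 132.
MluI sites (ACGCGT) start at positions 74, 120.
MluI cuts after the first base of each site, so after positions 74, 120.
Combined cut positions: 27, 74, 95, 112, 120, 132.
Linear molecule, 6 cuts → 7 fragments:
  1–27 → 27 bp
  28–74 → 47 bp
  75–95 → 21 bp
  96–112 → 17 bp
  113–120 → 8 bp
  121–132 → 12 bp
  133–187 → 55 bp
Sorted largest to smallest: 55, 47, 27, 21, 17, 12, 8 bp.

55, 47, 27, 21, 17, 12, 8 bp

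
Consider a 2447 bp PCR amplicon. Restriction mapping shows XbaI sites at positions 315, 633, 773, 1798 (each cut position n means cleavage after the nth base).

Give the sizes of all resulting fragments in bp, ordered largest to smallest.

Linear molecule, 4 cuts → 5 fragments:
  315 − 0 = 315 bp
  633 − 315 = 318 bp
  773 − 633 = 140 bp
  1798 − 773 = 1025 bp
  2447 − 1798 = 649 bp
Sorted largest to smallest: 1025, 649, 318, 315, 140 bp.

1025, 649, 318, 315, 140 bp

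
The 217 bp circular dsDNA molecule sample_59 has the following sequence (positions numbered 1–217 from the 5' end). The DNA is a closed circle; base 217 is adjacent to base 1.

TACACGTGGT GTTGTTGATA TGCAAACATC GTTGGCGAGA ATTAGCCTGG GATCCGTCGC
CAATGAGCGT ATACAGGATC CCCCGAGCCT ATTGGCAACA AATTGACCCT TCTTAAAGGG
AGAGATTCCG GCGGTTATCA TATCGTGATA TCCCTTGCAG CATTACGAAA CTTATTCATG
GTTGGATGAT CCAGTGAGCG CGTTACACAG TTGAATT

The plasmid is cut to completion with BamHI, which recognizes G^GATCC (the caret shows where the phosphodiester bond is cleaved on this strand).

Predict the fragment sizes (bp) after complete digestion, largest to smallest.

191, 26 bp

BamHI sites (GGATCC) start at positions 50, 76.
BamHI cuts after the first base of each site, so after positions 50, 76.
Circular molecule, 2 cuts → 2 fragments:
  51–76 → 26 bp
  77–217 then 1–50 → 141 + 50 = 191 bp
Sorted largest to smallest: 191, 26 bp.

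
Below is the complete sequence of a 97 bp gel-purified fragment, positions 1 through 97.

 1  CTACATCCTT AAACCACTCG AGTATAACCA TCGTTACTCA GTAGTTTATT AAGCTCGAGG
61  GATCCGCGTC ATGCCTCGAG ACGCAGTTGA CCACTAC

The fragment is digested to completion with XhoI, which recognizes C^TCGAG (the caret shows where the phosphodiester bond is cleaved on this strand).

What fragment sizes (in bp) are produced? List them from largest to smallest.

37, 22, 21, 17 bp

XhoI sites (CTCGAG) start at positions 17, 54, 75.
XhoI cuts after the first base of each site, so after positions 17, 54, 75.
Linear molecule, 3 cuts → 4 fragments:
  1–17 → 17 bp
  18–54 → 37 bp
  55–75 → 21 bp
  76–97 → 22 bp
Sorted largest to smallest: 37, 22, 21, 17 bp.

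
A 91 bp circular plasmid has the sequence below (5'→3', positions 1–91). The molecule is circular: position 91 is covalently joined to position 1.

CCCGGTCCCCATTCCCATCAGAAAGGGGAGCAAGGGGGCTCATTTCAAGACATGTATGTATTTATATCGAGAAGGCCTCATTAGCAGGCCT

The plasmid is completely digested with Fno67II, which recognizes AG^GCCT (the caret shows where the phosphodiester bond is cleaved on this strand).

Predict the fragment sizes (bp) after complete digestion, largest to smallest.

Fno67II sites (AGGCCT) start at positions 73, 86.
Fno67II cuts after base 2 of each site, so after positions 74, 87.
Circular molecule, 2 cuts → 2 fragments:
  75–87 → 13 bp
  88–91 then 1–74 → 4 + 74 = 78 bp
Sorted largest to smallest: 78, 13 bp.

78, 13 bp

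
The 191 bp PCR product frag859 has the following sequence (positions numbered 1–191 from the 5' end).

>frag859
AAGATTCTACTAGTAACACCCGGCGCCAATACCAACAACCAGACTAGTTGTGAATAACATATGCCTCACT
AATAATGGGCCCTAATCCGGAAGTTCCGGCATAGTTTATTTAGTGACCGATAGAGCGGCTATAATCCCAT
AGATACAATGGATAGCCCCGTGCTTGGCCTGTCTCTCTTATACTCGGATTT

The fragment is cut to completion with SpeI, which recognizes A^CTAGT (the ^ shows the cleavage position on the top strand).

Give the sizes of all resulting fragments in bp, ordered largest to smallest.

SpeI sites (ACTAGT) start at positions 9, 43.
SpeI cuts after the first base of each site, so after positions 9, 43.
Linear molecule, 2 cuts → 3 fragments:
  1–9 → 9 bp
  10–43 → 34 bp
  44–191 → 148 bp
Sorted largest to smallest: 148, 34, 9 bp.

148, 34, 9 bp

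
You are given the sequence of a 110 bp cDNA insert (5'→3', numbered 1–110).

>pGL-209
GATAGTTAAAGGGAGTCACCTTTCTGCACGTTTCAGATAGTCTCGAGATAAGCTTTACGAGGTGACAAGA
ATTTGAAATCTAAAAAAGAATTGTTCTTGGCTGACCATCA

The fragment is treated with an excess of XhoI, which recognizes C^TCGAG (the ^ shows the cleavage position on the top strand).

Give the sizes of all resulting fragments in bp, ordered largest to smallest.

68, 42 bp

The XhoI site (CTCGAG) starts at position 42.
XhoI cuts after the first base of each site, so after position 42.
Linear molecule, 1 cut → 2 fragments:
  1–42 → 42 bp
  43–110 → 68 bp
Sorted largest to smallest: 68, 42 bp.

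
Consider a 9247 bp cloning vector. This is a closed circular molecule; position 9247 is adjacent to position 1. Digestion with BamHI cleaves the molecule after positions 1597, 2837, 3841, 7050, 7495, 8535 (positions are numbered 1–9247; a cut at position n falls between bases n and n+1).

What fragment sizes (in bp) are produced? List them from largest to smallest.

Circular molecule, 6 cuts → 6 fragments:
  2837 − 1597 = 1240 bp
  3841 − 2837 = 1004 bp
  7050 − 3841 = 3209 bp
  7495 − 7050 = 445 bp
  8535 − 7495 = 1040 bp
  wrap: 9247 − 8535 + 1597 = 2309 bp
Sorted largest to smallest: 3209, 2309, 1240, 1040, 1004, 445 bp.

3209, 2309, 1240, 1040, 1004, 445 bp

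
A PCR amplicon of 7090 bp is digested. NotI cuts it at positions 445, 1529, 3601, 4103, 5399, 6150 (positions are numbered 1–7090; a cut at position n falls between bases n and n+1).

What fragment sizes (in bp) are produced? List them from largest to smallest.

Linear molecule, 6 cuts → 7 fragments:
  445 − 0 = 445 bp
  1529 − 445 = 1084 bp
  3601 − 1529 = 2072 bp
  4103 − 3601 = 502 bp
  5399 − 4103 = 1296 bp
  6150 − 5399 = 751 bp
  7090 − 6150 = 940 bp
Sorted largest to smallest: 2072, 1296, 1084, 940, 751, 502, 445 bp.

2072, 1296, 1084, 940, 751, 502, 445 bp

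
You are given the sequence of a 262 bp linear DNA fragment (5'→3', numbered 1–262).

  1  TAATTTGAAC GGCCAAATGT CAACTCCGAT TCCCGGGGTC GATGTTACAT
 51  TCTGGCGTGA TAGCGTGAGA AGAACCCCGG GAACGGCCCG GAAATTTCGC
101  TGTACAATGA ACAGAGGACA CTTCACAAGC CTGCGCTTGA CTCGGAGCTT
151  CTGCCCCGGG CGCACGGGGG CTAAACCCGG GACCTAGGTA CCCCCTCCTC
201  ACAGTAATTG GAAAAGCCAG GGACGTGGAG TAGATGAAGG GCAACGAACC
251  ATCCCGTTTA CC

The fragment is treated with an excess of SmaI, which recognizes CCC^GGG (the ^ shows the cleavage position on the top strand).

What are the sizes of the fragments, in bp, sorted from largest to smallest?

SmaI sites (CCCGGG) start at positions 32, 76, 155, 176.
SmaI cuts after base 3 of each site, so after positions 34, 78, 157, 178.
Linear molecule, 4 cuts → 5 fragments:
  1–34 → 34 bp
  35–78 → 44 bp
  79–157 → 79 bp
  158–178 → 21 bp
  179–262 → 84 bp
Sorted largest to smallest: 84, 79, 44, 34, 21 bp.

84, 79, 44, 34, 21 bp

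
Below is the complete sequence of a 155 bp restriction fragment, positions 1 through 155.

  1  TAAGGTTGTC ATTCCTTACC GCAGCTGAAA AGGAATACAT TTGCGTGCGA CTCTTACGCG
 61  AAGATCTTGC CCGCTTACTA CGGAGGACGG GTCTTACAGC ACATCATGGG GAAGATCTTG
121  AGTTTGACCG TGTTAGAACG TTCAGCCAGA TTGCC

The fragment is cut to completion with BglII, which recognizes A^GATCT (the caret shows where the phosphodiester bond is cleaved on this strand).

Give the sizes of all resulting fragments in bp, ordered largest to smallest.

62, 51, 42 bp

BglII sites (AGATCT) start at positions 62, 113.
BglII cuts after the first base of each site, so after positions 62, 113.
Linear molecule, 2 cuts → 3 fragments:
  1–62 → 62 bp
  63–113 → 51 bp
  114–155 → 42 bp
Sorted largest to smallest: 62, 51, 42 bp.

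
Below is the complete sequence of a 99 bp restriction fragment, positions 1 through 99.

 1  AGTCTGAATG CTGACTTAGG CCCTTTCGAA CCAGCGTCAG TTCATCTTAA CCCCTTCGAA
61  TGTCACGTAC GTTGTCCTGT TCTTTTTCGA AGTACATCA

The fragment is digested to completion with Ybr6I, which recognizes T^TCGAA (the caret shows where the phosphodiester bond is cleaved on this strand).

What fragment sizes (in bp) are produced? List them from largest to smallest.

Ybr6I sites (TTCGAA) start at positions 25, 55, 86.
Ybr6I cuts after the first base of each site, so after positions 25, 55, 86.
Linear molecule, 3 cuts → 4 fragments:
  1–25 → 25 bp
  26–55 → 30 bp
  56–86 → 31 bp
  87–99 → 13 bp
Sorted largest to smallest: 31, 30, 25, 13 bp.

31, 30, 25, 13 bp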